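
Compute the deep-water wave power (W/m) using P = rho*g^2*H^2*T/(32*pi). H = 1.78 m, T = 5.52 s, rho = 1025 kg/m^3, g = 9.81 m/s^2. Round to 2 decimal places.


P = rho * g^2 * H^2 * T / (32 * pi)
P = 1025 * 9.81^2 * 1.78^2 * 5.52 / (32 * pi)
P = 1025 * 96.2361 * 3.1684 * 5.52 / 100.53096
P = 17160.94 W/m

17160.94


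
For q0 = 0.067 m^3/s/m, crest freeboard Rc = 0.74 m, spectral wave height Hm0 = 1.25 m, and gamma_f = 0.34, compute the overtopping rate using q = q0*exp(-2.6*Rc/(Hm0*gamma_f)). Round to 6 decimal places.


q = q0 * exp(-2.6 * Rc / (Hm0 * gamma_f))
Exponent = -2.6 * 0.74 / (1.25 * 0.34)
= -2.6 * 0.74 / 0.4250
= -4.527059
exp(-4.527059) = 0.010812
q = 0.067 * 0.010812
q = 0.000724 m^3/s/m

0.000724


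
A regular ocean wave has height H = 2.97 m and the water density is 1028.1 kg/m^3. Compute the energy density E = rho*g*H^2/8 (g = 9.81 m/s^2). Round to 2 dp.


E = (1/8) * rho * g * H^2
E = (1/8) * 1028.1 * 9.81 * 2.97^2
E = 0.125 * 1028.1 * 9.81 * 8.8209
E = 11120.58 J/m^2

11120.58


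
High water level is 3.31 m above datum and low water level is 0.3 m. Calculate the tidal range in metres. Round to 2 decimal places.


Tidal range = High water - Low water
Tidal range = 3.31 - (0.3)
Tidal range = 3.01 m

3.01


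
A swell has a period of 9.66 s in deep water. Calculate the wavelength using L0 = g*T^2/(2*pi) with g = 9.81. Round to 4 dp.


L0 = g * T^2 / (2 * pi)
L0 = 9.81 * 9.66^2 / (2 * pi)
L0 = 9.81 * 93.3156 / 6.28319
L0 = 915.4260 / 6.28319
L0 = 145.6946 m

145.6946


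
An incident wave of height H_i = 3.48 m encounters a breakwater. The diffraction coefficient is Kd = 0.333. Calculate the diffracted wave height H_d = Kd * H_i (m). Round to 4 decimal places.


H_d = Kd * H_i
H_d = 0.333 * 3.48
H_d = 1.1588 m

1.1588


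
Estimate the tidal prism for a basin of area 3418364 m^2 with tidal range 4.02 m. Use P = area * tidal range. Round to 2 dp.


Tidal prism = Area * Tidal range
P = 3418364 * 4.02
P = 13741823.28 m^3

13741823.28


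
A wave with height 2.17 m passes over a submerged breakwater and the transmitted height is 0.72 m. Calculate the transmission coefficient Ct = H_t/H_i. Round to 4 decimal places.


Ct = H_t / H_i
Ct = 0.72 / 2.17
Ct = 0.3318

0.3318


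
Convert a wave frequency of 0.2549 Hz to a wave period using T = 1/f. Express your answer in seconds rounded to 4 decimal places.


T = 1 / f
T = 1 / 0.2549
T = 3.9231 s

3.9231


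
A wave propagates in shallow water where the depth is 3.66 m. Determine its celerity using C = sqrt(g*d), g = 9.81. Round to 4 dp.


Using the shallow-water approximation:
C = sqrt(g * d) = sqrt(9.81 * 3.66)
C = sqrt(35.9046)
C = 5.9920 m/s

5.9920


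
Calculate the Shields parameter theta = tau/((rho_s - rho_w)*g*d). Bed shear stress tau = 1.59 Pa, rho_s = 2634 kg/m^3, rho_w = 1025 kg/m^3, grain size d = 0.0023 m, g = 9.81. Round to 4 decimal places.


theta = tau / ((rho_s - rho_w) * g * d)
rho_s - rho_w = 2634 - 1025 = 1609
Denominator = 1609 * 9.81 * 0.0023 = 36.303867
theta = 1.59 / 36.303867
theta = 0.0438

0.0438


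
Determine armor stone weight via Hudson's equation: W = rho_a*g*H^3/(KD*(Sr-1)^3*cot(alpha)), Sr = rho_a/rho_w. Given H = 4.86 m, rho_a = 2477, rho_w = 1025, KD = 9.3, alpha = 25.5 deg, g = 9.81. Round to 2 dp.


Sr = rho_a / rho_w = 2477 / 1025 = 2.416585
(Sr - 1) = 1.416585
(Sr - 1)^3 = 2.842682
cot(25.5) = 1 / tan(25.5) = 1 / 0.476976 = 2.096544
Numerator = 2477 * 9.81 * 4.86^3 = 2789355.2023
Denominator = 9.3 * 2.842682 * 2.096544 = 55.426199
W = 2789355.2023 / 55.426199
W = 50325.57 N

50325.57


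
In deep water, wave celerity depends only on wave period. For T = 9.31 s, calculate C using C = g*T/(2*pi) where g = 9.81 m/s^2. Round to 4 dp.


We use the deep-water celerity formula:
C = g * T / (2 * pi)
C = 9.81 * 9.31 / (2 * 3.14159...)
C = 91.331100 / 6.283185
C = 14.5358 m/s

14.5358


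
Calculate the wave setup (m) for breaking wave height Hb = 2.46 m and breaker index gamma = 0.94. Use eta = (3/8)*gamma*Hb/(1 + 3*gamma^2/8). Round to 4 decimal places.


eta = (3/8) * gamma * Hb / (1 + 3*gamma^2/8)
Numerator = (3/8) * 0.94 * 2.46 = 0.867150
Denominator = 1 + 3*0.94^2/8 = 1 + 0.331350 = 1.331350
eta = 0.867150 / 1.331350
eta = 0.6513 m

0.6513


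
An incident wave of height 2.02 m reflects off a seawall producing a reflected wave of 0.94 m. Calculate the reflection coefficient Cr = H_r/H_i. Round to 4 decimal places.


Cr = H_r / H_i
Cr = 0.94 / 2.02
Cr = 0.4653

0.4653


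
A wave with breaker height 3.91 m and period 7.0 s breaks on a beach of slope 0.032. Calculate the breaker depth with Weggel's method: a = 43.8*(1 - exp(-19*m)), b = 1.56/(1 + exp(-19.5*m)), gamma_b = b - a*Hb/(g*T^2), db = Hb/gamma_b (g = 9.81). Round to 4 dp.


a = 43.8 * (1 - exp(-19 * m))
exp(-19 * 0.032) = exp(-0.6080) = 0.544439
a = 43.8 * (1 - 0.544439) = 19.953587
b = 1.56 / (1 + exp(-19.5 * m))
exp(-19.5 * 0.032) = exp(-0.6240) = 0.535797
b = 1.56 / (1 + 0.535797) = 1.015759
Hb / (g * T^2) = 3.91 / (9.81 * 7.0^2) = 3.91 / 480.6900 = 0.00813414
gamma_b = b - a * Hb/(g*T^2) = 1.015759 - 19.953587 * 0.00813414 = 0.853454
db = Hb / gamma_b = 3.91 / 0.853454
db = 4.5814 m

4.5814


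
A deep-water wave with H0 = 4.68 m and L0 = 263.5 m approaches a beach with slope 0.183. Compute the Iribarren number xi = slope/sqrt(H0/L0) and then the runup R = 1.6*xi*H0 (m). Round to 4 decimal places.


xi = slope / sqrt(H0/L0)
H0/L0 = 4.68/263.5 = 0.017761
sqrt(0.017761) = 0.133270
xi = 0.183 / 0.133270 = 1.373152
R = 1.6 * xi * H0 = 1.6 * 1.373152 * 4.68
R = 10.2822 m

10.2822


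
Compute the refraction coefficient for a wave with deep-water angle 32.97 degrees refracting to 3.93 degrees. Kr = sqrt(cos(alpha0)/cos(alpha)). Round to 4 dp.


Kr = sqrt(cos(alpha0) / cos(alpha))
cos(32.97) = 0.838956
cos(3.93) = 0.997649
Kr = sqrt(0.838956 / 0.997649)
Kr = sqrt(0.840933)
Kr = 0.9170

0.9170


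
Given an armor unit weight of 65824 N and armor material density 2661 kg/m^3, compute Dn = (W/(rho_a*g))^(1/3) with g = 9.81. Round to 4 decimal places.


V = W / (rho_a * g)
V = 65824 / (2661 * 9.81)
V = 65824 / 26104.41
V = 2.521566 m^3
Dn = V^(1/3) = 2.521566^(1/3)
Dn = 1.3611 m

1.3611


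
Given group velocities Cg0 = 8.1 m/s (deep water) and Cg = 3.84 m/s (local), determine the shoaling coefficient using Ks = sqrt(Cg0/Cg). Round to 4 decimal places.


Ks = sqrt(Cg0 / Cg)
Ks = sqrt(8.1 / 3.84)
Ks = sqrt(2.1094)
Ks = 1.4524

1.4524


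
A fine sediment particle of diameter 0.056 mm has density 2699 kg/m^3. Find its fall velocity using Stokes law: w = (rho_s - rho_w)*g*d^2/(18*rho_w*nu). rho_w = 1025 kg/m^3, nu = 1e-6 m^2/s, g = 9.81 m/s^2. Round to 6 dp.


w = (rho_s - rho_w) * g * d^2 / (18 * rho_w * nu)
d = 0.056 mm = 0.000056 m
rho_s - rho_w = 2699 - 1025 = 1674
Numerator = 1674 * 9.81 * (0.000056)^2 = 0.000051499204
Denominator = 18 * 1025 * 1e-6 = 0.018450
w = 0.002791 m/s

0.002791


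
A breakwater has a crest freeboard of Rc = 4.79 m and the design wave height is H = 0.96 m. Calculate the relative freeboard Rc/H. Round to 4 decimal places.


Relative freeboard = Rc / H
= 4.79 / 0.96
= 4.9896

4.9896


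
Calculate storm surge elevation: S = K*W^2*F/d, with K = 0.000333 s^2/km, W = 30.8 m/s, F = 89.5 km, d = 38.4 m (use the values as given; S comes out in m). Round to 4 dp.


S = K * W^2 * F / d
W^2 = 30.8^2 = 948.64
S = 0.000333 * 948.64 * 89.5 / 38.4
Numerator = 0.000333 * 948.64 * 89.5 = 28.272792
S = 28.272792 / 38.4 = 0.7363 m

0.7363


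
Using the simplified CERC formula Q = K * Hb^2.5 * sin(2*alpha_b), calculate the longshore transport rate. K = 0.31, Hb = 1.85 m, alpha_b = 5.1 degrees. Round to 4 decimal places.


Q = K * Hb^2.5 * sin(2 * alpha_b)
Hb^2.5 = 1.85^2.5 = 4.655103
sin(2 * 5.1) = sin(10.2) = 0.177085
Q = 0.31 * 4.655103 * 0.177085
Q = 0.2555 m^3/s

0.2555


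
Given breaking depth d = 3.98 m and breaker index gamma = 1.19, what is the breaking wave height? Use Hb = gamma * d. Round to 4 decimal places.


Hb = gamma * d
Hb = 1.19 * 3.98
Hb = 4.7362 m

4.7362


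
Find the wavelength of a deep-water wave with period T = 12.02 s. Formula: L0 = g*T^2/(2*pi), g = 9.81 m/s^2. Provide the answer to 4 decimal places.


L0 = g * T^2 / (2 * pi)
L0 = 9.81 * 12.02^2 / (2 * pi)
L0 = 9.81 * 144.4804 / 6.28319
L0 = 1417.3527 / 6.28319
L0 = 225.5787 m

225.5787


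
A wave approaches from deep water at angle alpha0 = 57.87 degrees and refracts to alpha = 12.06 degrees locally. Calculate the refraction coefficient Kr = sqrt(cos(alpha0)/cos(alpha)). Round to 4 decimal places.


Kr = sqrt(cos(alpha0) / cos(alpha))
cos(57.87) = 0.531842
cos(12.06) = 0.977929
Kr = sqrt(0.531842 / 0.977929)
Kr = sqrt(0.543845)
Kr = 0.7375

0.7375


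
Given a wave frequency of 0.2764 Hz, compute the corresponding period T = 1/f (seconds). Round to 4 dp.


T = 1 / f
T = 1 / 0.2764
T = 3.6179 s

3.6179


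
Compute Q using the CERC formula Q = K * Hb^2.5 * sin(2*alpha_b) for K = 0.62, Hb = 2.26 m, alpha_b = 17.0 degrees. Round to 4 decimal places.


Q = K * Hb^2.5 * sin(2 * alpha_b)
Hb^2.5 = 2.26^2.5 = 7.678406
sin(2 * 17.0) = sin(34.0) = 0.559193
Q = 0.62 * 7.678406 * 0.559193
Q = 2.6621 m^3/s

2.6621


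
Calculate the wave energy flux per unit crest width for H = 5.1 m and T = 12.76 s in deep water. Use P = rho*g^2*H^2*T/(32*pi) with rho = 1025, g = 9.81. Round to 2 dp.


P = rho * g^2 * H^2 * T / (32 * pi)
P = 1025 * 9.81^2 * 5.1^2 * 12.76 / (32 * pi)
P = 1025 * 96.2361 * 26.0100 * 12.76 / 100.53096
P = 325651.48 W/m

325651.48


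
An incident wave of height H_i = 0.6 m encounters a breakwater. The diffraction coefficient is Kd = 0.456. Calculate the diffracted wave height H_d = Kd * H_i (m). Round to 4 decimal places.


H_d = Kd * H_i
H_d = 0.456 * 0.6
H_d = 0.2736 m

0.2736


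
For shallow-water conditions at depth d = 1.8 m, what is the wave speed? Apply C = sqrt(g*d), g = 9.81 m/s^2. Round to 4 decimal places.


Using the shallow-water approximation:
C = sqrt(g * d) = sqrt(9.81 * 1.8)
C = sqrt(17.6580)
C = 4.2021 m/s

4.2021


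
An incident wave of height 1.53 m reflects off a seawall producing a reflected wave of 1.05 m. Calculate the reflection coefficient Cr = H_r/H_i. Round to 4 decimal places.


Cr = H_r / H_i
Cr = 1.05 / 1.53
Cr = 0.6863

0.6863


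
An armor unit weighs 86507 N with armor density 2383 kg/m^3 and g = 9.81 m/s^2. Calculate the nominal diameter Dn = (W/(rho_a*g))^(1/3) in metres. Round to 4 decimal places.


V = W / (rho_a * g)
V = 86507 / (2383 * 9.81)
V = 86507 / 23377.23
V = 3.700481 m^3
Dn = V^(1/3) = 3.700481^(1/3)
Dn = 1.5467 m

1.5467


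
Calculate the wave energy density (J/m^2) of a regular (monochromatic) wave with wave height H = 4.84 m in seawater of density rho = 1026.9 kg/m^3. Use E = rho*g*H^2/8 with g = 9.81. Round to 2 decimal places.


E = (1/8) * rho * g * H^2
E = (1/8) * 1026.9 * 9.81 * 4.84^2
E = 0.125 * 1026.9 * 9.81 * 23.4256
E = 29498.36 J/m^2

29498.36


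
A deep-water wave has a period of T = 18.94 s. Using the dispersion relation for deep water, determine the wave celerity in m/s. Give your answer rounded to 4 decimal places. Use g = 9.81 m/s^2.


We use the deep-water celerity formula:
C = g * T / (2 * pi)
C = 9.81 * 18.94 / (2 * 3.14159...)
C = 185.801400 / 6.283185
C = 29.5712 m/s

29.5712


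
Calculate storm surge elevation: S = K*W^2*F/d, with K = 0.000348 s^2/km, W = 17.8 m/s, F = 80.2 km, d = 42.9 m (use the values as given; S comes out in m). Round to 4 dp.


S = K * W^2 * F / d
W^2 = 17.8^2 = 316.84
S = 0.000348 * 316.84 * 80.2 / 42.9
Numerator = 0.000348 * 316.84 * 80.2 = 8.842878
S = 8.842878 / 42.9 = 0.2061 m

0.2061


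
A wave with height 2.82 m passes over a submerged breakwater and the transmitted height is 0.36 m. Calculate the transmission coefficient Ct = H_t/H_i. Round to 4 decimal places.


Ct = H_t / H_i
Ct = 0.36 / 2.82
Ct = 0.1277

0.1277


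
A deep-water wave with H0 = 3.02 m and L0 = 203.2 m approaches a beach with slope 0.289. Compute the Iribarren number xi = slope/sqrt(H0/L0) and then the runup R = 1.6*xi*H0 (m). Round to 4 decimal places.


xi = slope / sqrt(H0/L0)
H0/L0 = 3.02/203.2 = 0.014862
sqrt(0.014862) = 0.121911
xi = 0.289 / 0.121911 = 2.370589
R = 1.6 * xi * H0 = 1.6 * 2.370589 * 3.02
R = 11.4547 m

11.4547


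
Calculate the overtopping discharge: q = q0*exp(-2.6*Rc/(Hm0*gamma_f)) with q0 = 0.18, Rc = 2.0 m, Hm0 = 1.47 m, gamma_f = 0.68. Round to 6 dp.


q = q0 * exp(-2.6 * Rc / (Hm0 * gamma_f))
Exponent = -2.6 * 2.0 / (1.47 * 0.68)
= -2.6 * 2.0 / 0.9996
= -5.202081
exp(-5.202081) = 0.005505
q = 0.18 * 0.005505
q = 0.000991 m^3/s/m

0.000991


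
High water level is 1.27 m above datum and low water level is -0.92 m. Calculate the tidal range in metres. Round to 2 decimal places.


Tidal range = High water - Low water
Tidal range = 1.27 - (-0.92)
Tidal range = 2.19 m

2.19


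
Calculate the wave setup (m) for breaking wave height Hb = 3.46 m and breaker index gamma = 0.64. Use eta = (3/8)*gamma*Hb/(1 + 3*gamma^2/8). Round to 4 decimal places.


eta = (3/8) * gamma * Hb / (1 + 3*gamma^2/8)
Numerator = (3/8) * 0.64 * 3.46 = 0.830400
Denominator = 1 + 3*0.64^2/8 = 1 + 0.153600 = 1.153600
eta = 0.830400 / 1.153600
eta = 0.7198 m

0.7198


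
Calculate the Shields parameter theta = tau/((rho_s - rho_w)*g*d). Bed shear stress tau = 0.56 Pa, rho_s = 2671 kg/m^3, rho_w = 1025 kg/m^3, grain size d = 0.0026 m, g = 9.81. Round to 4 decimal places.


theta = tau / ((rho_s - rho_w) * g * d)
rho_s - rho_w = 2671 - 1025 = 1646
Denominator = 1646 * 9.81 * 0.0026 = 41.982876
theta = 0.56 / 41.982876
theta = 0.0133

0.0133


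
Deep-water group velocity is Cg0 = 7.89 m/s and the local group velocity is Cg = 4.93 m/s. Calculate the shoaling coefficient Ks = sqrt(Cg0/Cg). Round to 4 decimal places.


Ks = sqrt(Cg0 / Cg)
Ks = sqrt(7.89 / 4.93)
Ks = sqrt(1.6004)
Ks = 1.2651

1.2651


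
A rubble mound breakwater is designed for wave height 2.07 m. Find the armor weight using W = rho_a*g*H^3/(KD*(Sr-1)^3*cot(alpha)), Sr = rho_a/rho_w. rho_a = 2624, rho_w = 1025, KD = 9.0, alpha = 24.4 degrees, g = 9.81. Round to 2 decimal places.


Sr = rho_a / rho_w = 2624 / 1025 = 2.560000
(Sr - 1) = 1.560000
(Sr - 1)^3 = 3.796416
cot(24.4) = 1 / tan(24.4) = 1 / 0.453620 = 2.204488
Numerator = 2624 * 9.81 * 2.07^3 = 228319.9572
Denominator = 9.0 * 3.796416 * 2.204488 = 75.322374
W = 228319.9572 / 75.322374
W = 3031.24 N

3031.24


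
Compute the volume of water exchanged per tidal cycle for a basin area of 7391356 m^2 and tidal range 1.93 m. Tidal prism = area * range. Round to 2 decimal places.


Tidal prism = Area * Tidal range
P = 7391356 * 1.93
P = 14265317.08 m^3

14265317.08


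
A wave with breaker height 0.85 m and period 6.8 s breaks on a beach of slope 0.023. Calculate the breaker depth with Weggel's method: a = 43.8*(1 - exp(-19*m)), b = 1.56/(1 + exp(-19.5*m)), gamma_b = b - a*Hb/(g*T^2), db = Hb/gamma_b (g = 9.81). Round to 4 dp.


a = 43.8 * (1 - exp(-19 * m))
exp(-19 * 0.023) = exp(-0.4370) = 0.645971
a = 43.8 * (1 - 0.645971) = 15.506451
b = 1.56 / (1 + exp(-19.5 * m))
exp(-19.5 * 0.023) = exp(-0.4485) = 0.638585
b = 1.56 / (1 + 0.638585) = 0.952041
Hb / (g * T^2) = 0.85 / (9.81 * 6.8^2) = 0.85 / 453.6144 = 0.00187384
gamma_b = b - a * Hb/(g*T^2) = 0.952041 - 15.506451 * 0.00187384 = 0.922984
db = Hb / gamma_b = 0.85 / 0.922984
db = 0.9209 m

0.9209


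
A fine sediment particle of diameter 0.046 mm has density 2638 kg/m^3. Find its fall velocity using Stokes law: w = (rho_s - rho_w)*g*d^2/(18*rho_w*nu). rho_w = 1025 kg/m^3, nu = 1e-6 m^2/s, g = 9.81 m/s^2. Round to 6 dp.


w = (rho_s - rho_w) * g * d^2 / (18 * rho_w * nu)
d = 0.046 mm = 0.000046 m
rho_s - rho_w = 2638 - 1025 = 1613
Numerator = 1613 * 9.81 * (0.000046)^2 = 0.000033482589
Denominator = 18 * 1025 * 1e-6 = 0.018450
w = 0.001815 m/s

0.001815


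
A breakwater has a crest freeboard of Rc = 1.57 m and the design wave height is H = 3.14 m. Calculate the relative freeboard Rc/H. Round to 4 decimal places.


Relative freeboard = Rc / H
= 1.57 / 3.14
= 0.5000

0.5000


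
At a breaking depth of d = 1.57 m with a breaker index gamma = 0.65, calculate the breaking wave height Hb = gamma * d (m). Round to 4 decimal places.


Hb = gamma * d
Hb = 0.65 * 1.57
Hb = 1.0205 m

1.0205


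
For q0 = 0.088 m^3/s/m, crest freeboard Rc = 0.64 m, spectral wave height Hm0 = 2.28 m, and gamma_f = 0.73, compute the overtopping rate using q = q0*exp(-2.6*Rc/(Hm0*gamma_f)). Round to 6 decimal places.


q = q0 * exp(-2.6 * Rc / (Hm0 * gamma_f))
Exponent = -2.6 * 0.64 / (2.28 * 0.73)
= -2.6 * 0.64 / 1.6644
= -0.999760
exp(-0.999760) = 0.367968
q = 0.088 * 0.367968
q = 0.032381 m^3/s/m

0.032381


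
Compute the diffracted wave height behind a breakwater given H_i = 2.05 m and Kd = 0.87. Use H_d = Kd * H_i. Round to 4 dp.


H_d = Kd * H_i
H_d = 0.87 * 2.05
H_d = 1.7835 m

1.7835


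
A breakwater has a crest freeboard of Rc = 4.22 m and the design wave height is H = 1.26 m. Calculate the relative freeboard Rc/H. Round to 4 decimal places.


Relative freeboard = Rc / H
= 4.22 / 1.26
= 3.3492

3.3492


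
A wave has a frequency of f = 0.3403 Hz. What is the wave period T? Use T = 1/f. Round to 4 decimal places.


T = 1 / f
T = 1 / 0.3403
T = 2.9386 s

2.9386


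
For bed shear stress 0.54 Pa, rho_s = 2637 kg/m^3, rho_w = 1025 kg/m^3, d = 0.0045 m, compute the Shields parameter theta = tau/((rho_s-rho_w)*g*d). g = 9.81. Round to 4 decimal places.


theta = tau / ((rho_s - rho_w) * g * d)
rho_s - rho_w = 2637 - 1025 = 1612
Denominator = 1612 * 9.81 * 0.0045 = 71.161740
theta = 0.54 / 71.161740
theta = 0.0076

0.0076


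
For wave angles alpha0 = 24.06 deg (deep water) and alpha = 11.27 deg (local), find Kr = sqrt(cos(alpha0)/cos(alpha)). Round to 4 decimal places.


Kr = sqrt(cos(alpha0) / cos(alpha))
cos(24.06) = 0.913119
cos(11.27) = 0.980717
Kr = sqrt(0.913119 / 0.980717)
Kr = sqrt(0.931073)
Kr = 0.9649

0.9649


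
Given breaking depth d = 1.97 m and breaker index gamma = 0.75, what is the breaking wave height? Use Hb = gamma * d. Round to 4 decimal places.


Hb = gamma * d
Hb = 0.75 * 1.97
Hb = 1.4775 m

1.4775


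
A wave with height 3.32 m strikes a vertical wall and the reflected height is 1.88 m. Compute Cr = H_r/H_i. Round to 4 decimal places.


Cr = H_r / H_i
Cr = 1.88 / 3.32
Cr = 0.5663

0.5663


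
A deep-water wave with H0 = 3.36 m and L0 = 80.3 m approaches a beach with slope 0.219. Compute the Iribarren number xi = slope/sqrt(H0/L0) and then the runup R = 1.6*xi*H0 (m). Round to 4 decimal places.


xi = slope / sqrt(H0/L0)
H0/L0 = 3.36/80.3 = 0.041843
sqrt(0.041843) = 0.204556
xi = 0.219 / 0.204556 = 1.070612
R = 1.6 * xi * H0 = 1.6 * 1.070612 * 3.36
R = 5.7556 m

5.7556


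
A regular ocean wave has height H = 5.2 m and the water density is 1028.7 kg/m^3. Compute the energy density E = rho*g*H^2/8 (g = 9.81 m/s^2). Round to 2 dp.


E = (1/8) * rho * g * H^2
E = (1/8) * 1028.7 * 9.81 * 5.2^2
E = 0.125 * 1028.7 * 9.81 * 27.0400
E = 34109.43 J/m^2

34109.43


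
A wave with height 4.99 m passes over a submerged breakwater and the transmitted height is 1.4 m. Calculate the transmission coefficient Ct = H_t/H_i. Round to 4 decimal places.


Ct = H_t / H_i
Ct = 1.4 / 4.99
Ct = 0.2806

0.2806


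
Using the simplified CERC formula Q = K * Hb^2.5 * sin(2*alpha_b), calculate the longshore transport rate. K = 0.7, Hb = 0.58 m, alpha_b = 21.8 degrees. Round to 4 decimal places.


Q = K * Hb^2.5 * sin(2 * alpha_b)
Hb^2.5 = 0.58^2.5 = 0.256195
sin(2 * 21.8) = sin(43.6) = 0.689620
Q = 0.7 * 0.256195 * 0.689620
Q = 0.1237 m^3/s

0.1237


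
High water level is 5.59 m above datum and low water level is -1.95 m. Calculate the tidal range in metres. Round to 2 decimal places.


Tidal range = High water - Low water
Tidal range = 5.59 - (-1.95)
Tidal range = 7.54 m

7.54


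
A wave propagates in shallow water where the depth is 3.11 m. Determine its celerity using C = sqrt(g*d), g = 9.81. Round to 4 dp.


Using the shallow-water approximation:
C = sqrt(g * d) = sqrt(9.81 * 3.11)
C = sqrt(30.5091)
C = 5.5235 m/s

5.5235


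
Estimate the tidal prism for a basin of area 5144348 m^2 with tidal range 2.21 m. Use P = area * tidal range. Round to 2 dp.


Tidal prism = Area * Tidal range
P = 5144348 * 2.21
P = 11369009.08 m^3

11369009.08


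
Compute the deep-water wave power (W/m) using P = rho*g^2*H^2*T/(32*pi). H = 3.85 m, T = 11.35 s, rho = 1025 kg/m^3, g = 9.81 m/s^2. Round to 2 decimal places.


P = rho * g^2 * H^2 * T / (32 * pi)
P = 1025 * 9.81^2 * 3.85^2 * 11.35 / (32 * pi)
P = 1025 * 96.2361 * 14.8225 * 11.35 / 100.53096
P = 165074.26 W/m

165074.26


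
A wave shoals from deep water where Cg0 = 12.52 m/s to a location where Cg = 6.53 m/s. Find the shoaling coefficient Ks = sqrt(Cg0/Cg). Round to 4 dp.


Ks = sqrt(Cg0 / Cg)
Ks = sqrt(12.52 / 6.53)
Ks = sqrt(1.9173)
Ks = 1.3847

1.3847


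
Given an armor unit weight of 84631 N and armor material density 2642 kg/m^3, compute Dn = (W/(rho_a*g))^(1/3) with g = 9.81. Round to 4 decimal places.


V = W / (rho_a * g)
V = 84631 / (2642 * 9.81)
V = 84631 / 25918.02
V = 3.265334 m^3
Dn = V^(1/3) = 3.265334^(1/3)
Dn = 1.4836 m

1.4836


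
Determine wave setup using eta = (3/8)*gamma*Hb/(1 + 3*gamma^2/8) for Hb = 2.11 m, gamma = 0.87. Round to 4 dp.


eta = (3/8) * gamma * Hb / (1 + 3*gamma^2/8)
Numerator = (3/8) * 0.87 * 2.11 = 0.688387
Denominator = 1 + 3*0.87^2/8 = 1 + 0.283838 = 1.283838
eta = 0.688387 / 1.283838
eta = 0.5362 m

0.5362


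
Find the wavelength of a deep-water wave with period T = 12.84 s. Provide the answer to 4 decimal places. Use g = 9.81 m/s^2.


L0 = g * T^2 / (2 * pi)
L0 = 9.81 * 12.84^2 / (2 * pi)
L0 = 9.81 * 164.8656 / 6.28319
L0 = 1617.3315 / 6.28319
L0 = 257.4063 m

257.4063


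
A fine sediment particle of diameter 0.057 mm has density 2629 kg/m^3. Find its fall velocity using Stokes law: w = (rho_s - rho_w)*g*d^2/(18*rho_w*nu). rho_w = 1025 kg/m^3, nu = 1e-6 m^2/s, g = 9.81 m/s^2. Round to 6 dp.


w = (rho_s - rho_w) * g * d^2 / (18 * rho_w * nu)
d = 0.057 mm = 0.000057 m
rho_s - rho_w = 2629 - 1025 = 1604
Numerator = 1604 * 9.81 * (0.000057)^2 = 0.000051123795
Denominator = 18 * 1025 * 1e-6 = 0.018450
w = 0.002771 m/s

0.002771


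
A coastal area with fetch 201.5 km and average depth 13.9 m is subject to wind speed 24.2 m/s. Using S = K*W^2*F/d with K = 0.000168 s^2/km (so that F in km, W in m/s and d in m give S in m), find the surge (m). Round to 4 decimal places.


S = K * W^2 * F / d
W^2 = 24.2^2 = 585.64
S = 0.000168 * 585.64 * 201.5 / 13.9
Numerator = 0.000168 * 585.64 * 201.5 = 19.825085
S = 19.825085 / 13.9 = 1.4263 m

1.4263


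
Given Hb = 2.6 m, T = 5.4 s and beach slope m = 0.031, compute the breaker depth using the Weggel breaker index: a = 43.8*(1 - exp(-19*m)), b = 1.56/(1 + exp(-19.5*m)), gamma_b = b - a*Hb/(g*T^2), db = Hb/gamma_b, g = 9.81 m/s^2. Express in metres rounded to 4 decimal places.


a = 43.8 * (1 - exp(-19 * m))
exp(-19 * 0.031) = exp(-0.5890) = 0.554882
a = 43.8 * (1 - 0.554882) = 19.496173
b = 1.56 / (1 + exp(-19.5 * m))
exp(-19.5 * 0.031) = exp(-0.6045) = 0.546348
b = 1.56 / (1 + 0.546348) = 1.008829
Hb / (g * T^2) = 2.6 / (9.81 * 5.4^2) = 2.6 / 286.0596 = 0.00908902
gamma_b = b - a * Hb/(g*T^2) = 1.008829 - 19.496173 * 0.00908902 = 0.831628
db = Hb / gamma_b = 2.6 / 0.831628
db = 3.1264 m

3.1264


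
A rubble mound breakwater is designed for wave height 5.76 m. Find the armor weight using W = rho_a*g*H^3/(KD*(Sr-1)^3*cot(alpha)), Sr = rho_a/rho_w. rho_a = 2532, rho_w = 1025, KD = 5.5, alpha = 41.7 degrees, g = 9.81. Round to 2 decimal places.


Sr = rho_a / rho_w = 2532 / 1025 = 2.470244
(Sr - 1) = 1.470244
(Sr - 1)^3 = 3.178104
cot(41.7) = 1 / tan(41.7) = 1 / 0.890967 = 1.122375
Numerator = 2532 * 9.81 * 5.76^3 = 4746791.5326
Denominator = 5.5 * 3.178104 * 1.122375 = 19.618644
W = 4746791.5326 / 19.618644
W = 241953.09 N

241953.09


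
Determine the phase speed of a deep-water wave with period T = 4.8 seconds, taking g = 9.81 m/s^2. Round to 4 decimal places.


We use the deep-water celerity formula:
C = g * T / (2 * pi)
C = 9.81 * 4.8 / (2 * 3.14159...)
C = 47.088000 / 6.283185
C = 7.4943 m/s

7.4943


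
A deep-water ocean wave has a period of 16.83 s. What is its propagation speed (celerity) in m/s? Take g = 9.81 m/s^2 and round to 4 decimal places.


We use the deep-water celerity formula:
C = g * T / (2 * pi)
C = 9.81 * 16.83 / (2 * 3.14159...)
C = 165.102300 / 6.283185
C = 26.2768 m/s

26.2768


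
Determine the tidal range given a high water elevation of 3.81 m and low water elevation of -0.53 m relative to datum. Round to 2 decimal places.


Tidal range = High water - Low water
Tidal range = 3.81 - (-0.53)
Tidal range = 4.34 m

4.34


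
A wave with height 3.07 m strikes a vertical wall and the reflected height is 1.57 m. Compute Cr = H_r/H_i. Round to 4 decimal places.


Cr = H_r / H_i
Cr = 1.57 / 3.07
Cr = 0.5114

0.5114


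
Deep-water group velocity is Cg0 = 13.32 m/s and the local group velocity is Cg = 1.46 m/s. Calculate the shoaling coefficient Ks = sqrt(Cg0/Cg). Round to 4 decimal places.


Ks = sqrt(Cg0 / Cg)
Ks = sqrt(13.32 / 1.46)
Ks = sqrt(9.1233)
Ks = 3.0205

3.0205


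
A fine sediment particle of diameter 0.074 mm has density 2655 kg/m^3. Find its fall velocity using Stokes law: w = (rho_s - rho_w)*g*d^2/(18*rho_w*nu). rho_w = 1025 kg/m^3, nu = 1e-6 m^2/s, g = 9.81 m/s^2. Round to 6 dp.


w = (rho_s - rho_w) * g * d^2 / (18 * rho_w * nu)
d = 0.074 mm = 0.000074 m
rho_s - rho_w = 2655 - 1025 = 1630
Numerator = 1630 * 9.81 * (0.000074)^2 = 0.000087562883
Denominator = 18 * 1025 * 1e-6 = 0.018450
w = 0.004746 m/s

0.004746


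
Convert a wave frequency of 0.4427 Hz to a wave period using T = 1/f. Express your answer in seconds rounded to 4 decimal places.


T = 1 / f
T = 1 / 0.4427
T = 2.2589 s

2.2589


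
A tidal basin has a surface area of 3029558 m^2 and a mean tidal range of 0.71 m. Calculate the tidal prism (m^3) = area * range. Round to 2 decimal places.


Tidal prism = Area * Tidal range
P = 3029558 * 0.71
P = 2150986.18 m^3

2150986.18


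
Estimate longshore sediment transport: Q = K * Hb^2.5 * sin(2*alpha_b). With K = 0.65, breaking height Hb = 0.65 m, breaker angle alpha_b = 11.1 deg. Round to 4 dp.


Q = K * Hb^2.5 * sin(2 * alpha_b)
Hb^2.5 = 0.65^2.5 = 0.340630
sin(2 * 11.1) = sin(22.2) = 0.377841
Q = 0.65 * 0.340630 * 0.377841
Q = 0.0837 m^3/s

0.0837


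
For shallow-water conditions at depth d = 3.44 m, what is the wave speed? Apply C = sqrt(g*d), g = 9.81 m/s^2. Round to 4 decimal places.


Using the shallow-water approximation:
C = sqrt(g * d) = sqrt(9.81 * 3.44)
C = sqrt(33.7464)
C = 5.8092 m/s

5.8092


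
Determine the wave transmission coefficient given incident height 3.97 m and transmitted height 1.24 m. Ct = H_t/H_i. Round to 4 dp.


Ct = H_t / H_i
Ct = 1.24 / 3.97
Ct = 0.3123

0.3123


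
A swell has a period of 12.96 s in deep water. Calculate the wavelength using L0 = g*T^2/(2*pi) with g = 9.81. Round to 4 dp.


L0 = g * T^2 / (2 * pi)
L0 = 9.81 * 12.96^2 / (2 * pi)
L0 = 9.81 * 167.9616 / 6.28319
L0 = 1647.7033 / 6.28319
L0 = 262.2401 m

262.2401


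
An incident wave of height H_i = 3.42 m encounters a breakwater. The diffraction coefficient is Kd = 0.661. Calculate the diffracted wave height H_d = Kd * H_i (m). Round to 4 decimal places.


H_d = Kd * H_i
H_d = 0.661 * 3.42
H_d = 2.2606 m

2.2606


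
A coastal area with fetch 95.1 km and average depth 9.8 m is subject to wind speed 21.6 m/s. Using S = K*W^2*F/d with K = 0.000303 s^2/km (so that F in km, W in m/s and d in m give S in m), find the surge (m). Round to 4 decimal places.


S = K * W^2 * F / d
W^2 = 21.6^2 = 466.56
S = 0.000303 * 466.56 * 95.1 / 9.8
Numerator = 0.000303 * 466.56 * 95.1 = 13.444066
S = 13.444066 / 9.8 = 1.3718 m

1.3718


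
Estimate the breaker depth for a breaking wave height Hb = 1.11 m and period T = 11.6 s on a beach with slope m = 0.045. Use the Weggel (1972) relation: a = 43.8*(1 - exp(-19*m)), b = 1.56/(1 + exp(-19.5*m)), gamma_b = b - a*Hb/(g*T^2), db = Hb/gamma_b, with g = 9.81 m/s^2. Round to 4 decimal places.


a = 43.8 * (1 - exp(-19 * m))
exp(-19 * 0.045) = exp(-0.8550) = 0.425283
a = 43.8 * (1 - 0.425283) = 25.172596
b = 1.56 / (1 + exp(-19.5 * m))
exp(-19.5 * 0.045) = exp(-0.8775) = 0.415821
b = 1.56 / (1 + 0.415821) = 1.101834
Hb / (g * T^2) = 1.11 / (9.81 * 11.6^2) = 1.11 / 1320.0336 = 0.00084089
gamma_b = b - a * Hb/(g*T^2) = 1.101834 - 25.172596 * 0.00084089 = 1.080667
db = Hb / gamma_b = 1.11 / 1.080667
db = 1.0271 m

1.0271


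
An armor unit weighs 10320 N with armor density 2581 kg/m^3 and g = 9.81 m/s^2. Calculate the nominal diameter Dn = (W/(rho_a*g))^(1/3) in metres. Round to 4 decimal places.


V = W / (rho_a * g)
V = 10320 / (2581 * 9.81)
V = 10320 / 25319.61
V = 0.407589 m^3
Dn = V^(1/3) = 0.407589^(1/3)
Dn = 0.7414 m

0.7414


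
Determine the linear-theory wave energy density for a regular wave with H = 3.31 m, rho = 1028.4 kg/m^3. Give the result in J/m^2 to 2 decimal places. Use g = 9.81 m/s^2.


E = (1/8) * rho * g * H^2
E = (1/8) * 1028.4 * 9.81 * 3.31^2
E = 0.125 * 1028.4 * 9.81 * 10.9561
E = 13816.47 J/m^2

13816.47


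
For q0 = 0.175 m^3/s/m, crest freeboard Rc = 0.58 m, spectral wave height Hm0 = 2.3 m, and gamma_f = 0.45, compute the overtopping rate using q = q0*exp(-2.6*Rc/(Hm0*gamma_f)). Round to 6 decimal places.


q = q0 * exp(-2.6 * Rc / (Hm0 * gamma_f))
Exponent = -2.6 * 0.58 / (2.3 * 0.45)
= -2.6 * 0.58 / 1.0350
= -1.457005
exp(-1.457005) = 0.232933
q = 0.175 * 0.232933
q = 0.040763 m^3/s/m

0.040763


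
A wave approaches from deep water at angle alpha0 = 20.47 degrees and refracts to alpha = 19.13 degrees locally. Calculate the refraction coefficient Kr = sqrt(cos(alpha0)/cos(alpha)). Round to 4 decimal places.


Kr = sqrt(cos(alpha0) / cos(alpha))
cos(20.47) = 0.936855
cos(19.13) = 0.944777
Kr = sqrt(0.936855 / 0.944777)
Kr = sqrt(0.991615)
Kr = 0.9958

0.9958


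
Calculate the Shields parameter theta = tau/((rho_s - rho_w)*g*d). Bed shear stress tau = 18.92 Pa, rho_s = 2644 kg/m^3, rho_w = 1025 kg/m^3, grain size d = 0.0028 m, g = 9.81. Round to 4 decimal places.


theta = tau / ((rho_s - rho_w) * g * d)
rho_s - rho_w = 2644 - 1025 = 1619
Denominator = 1619 * 9.81 * 0.0028 = 44.470692
theta = 18.92 / 44.470692
theta = 0.4254

0.4254


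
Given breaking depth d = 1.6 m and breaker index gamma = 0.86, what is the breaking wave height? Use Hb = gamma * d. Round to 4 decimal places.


Hb = gamma * d
Hb = 0.86 * 1.6
Hb = 1.3760 m

1.3760


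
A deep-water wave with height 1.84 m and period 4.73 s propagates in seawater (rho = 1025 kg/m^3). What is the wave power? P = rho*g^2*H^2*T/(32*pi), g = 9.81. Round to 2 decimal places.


P = rho * g^2 * H^2 * T / (32 * pi)
P = 1025 * 9.81^2 * 1.84^2 * 4.73 / (32 * pi)
P = 1025 * 96.2361 * 3.3856 * 4.73 / 100.53096
P = 15712.99 W/m

15712.99


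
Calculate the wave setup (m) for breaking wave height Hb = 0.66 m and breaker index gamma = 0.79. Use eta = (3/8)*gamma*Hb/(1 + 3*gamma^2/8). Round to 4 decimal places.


eta = (3/8) * gamma * Hb / (1 + 3*gamma^2/8)
Numerator = (3/8) * 0.79 * 0.66 = 0.195525
Denominator = 1 + 3*0.79^2/8 = 1 + 0.234038 = 1.234038
eta = 0.195525 / 1.234038
eta = 0.1584 m

0.1584


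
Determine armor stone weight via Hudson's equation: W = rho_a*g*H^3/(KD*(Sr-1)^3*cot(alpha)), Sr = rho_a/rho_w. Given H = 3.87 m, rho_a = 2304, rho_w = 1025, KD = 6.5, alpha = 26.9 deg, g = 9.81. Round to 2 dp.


Sr = rho_a / rho_w = 2304 / 1025 = 2.247805
(Sr - 1) = 1.247805
(Sr - 1)^3 = 1.942853
cot(26.9) = 1 / tan(26.9) = 1 / 0.507329 = 1.971108
Numerator = 2304 * 9.81 * 3.87^3 = 1310039.4596
Denominator = 6.5 * 1.942853 * 1.971108 = 24.892226
W = 1310039.4596 / 24.892226
W = 52628.46 N

52628.46


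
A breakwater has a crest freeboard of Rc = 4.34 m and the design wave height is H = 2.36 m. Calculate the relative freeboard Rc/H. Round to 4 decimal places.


Relative freeboard = Rc / H
= 4.34 / 2.36
= 1.8390

1.8390


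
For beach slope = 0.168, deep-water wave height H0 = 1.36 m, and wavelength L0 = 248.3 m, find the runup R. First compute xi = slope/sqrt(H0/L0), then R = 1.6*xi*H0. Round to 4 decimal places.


xi = slope / sqrt(H0/L0)
H0/L0 = 1.36/248.3 = 0.005477
sqrt(0.005477) = 0.074008
xi = 0.168 / 0.074008 = 2.270012
R = 1.6 * xi * H0 = 1.6 * 2.270012 * 1.36
R = 4.9395 m

4.9395


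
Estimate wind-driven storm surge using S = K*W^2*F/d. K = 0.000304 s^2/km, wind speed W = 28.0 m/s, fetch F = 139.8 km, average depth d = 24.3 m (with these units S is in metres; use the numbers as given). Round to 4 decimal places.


S = K * W^2 * F / d
W^2 = 28.0^2 = 784.00
S = 0.000304 * 784.00 * 139.8 / 24.3
Numerator = 0.000304 * 784.00 * 139.8 = 33.319373
S = 33.319373 / 24.3 = 1.3712 m

1.3712


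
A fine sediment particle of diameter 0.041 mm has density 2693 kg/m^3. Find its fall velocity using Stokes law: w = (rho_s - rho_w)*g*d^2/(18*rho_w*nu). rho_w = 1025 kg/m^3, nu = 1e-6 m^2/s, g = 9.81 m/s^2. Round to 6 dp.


w = (rho_s - rho_w) * g * d^2 / (18 * rho_w * nu)
d = 0.041 mm = 0.000041 m
rho_s - rho_w = 2693 - 1025 = 1668
Numerator = 1668 * 9.81 * (0.000041)^2 = 0.000027506337
Denominator = 18 * 1025 * 1e-6 = 0.018450
w = 0.001491 m/s

0.001491


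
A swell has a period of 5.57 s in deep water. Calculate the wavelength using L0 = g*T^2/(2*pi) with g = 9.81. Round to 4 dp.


L0 = g * T^2 / (2 * pi)
L0 = 9.81 * 5.57^2 / (2 * pi)
L0 = 9.81 * 31.0249 / 6.28319
L0 = 304.3543 / 6.28319
L0 = 48.4395 m

48.4395


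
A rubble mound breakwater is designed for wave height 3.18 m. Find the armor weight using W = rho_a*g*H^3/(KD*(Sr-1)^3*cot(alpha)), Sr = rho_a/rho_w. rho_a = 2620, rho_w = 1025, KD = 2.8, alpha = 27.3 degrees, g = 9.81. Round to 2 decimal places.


Sr = rho_a / rho_w = 2620 / 1025 = 2.556098
(Sr - 1) = 1.556098
(Sr - 1)^3 = 3.767996
cot(27.3) = 1 / tan(27.3) = 1 / 0.516138 = 1.937465
Numerator = 2620 * 9.81 * 3.18^3 = 826516.7488
Denominator = 2.8 * 3.767996 * 1.937465 = 20.441005
W = 826516.7488 / 20.441005
W = 40434.25 N

40434.25


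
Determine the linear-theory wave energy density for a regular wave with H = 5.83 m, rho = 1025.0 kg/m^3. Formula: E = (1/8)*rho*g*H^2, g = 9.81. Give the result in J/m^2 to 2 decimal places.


E = (1/8) * rho * g * H^2
E = (1/8) * 1025.0 * 9.81 * 5.83^2
E = 0.125 * 1025.0 * 9.81 * 33.9889
E = 42720.86 J/m^2

42720.86


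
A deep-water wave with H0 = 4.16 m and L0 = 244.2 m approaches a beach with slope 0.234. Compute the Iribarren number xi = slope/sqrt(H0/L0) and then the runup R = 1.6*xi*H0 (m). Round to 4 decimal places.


xi = slope / sqrt(H0/L0)
H0/L0 = 4.16/244.2 = 0.017035
sqrt(0.017035) = 0.130519
xi = 0.234 / 0.130519 = 1.792842
R = 1.6 * xi * H0 = 1.6 * 1.792842 * 4.16
R = 11.9332 m

11.9332


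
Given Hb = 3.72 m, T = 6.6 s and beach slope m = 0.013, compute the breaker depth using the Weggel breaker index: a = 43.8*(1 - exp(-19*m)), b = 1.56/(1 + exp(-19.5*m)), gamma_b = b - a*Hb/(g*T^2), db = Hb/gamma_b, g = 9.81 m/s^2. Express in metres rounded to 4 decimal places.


a = 43.8 * (1 - exp(-19 * m))
exp(-19 * 0.013) = exp(-0.2470) = 0.781141
a = 43.8 * (1 - 0.781141) = 9.586038
b = 1.56 / (1 + exp(-19.5 * m))
exp(-19.5 * 0.013) = exp(-0.2535) = 0.776080
b = 1.56 / (1 + 0.776080) = 0.878339
Hb / (g * T^2) = 3.72 / (9.81 * 6.6^2) = 3.72 / 427.3236 = 0.00870535
gamma_b = b - a * Hb/(g*T^2) = 0.878339 - 9.586038 * 0.00870535 = 0.794889
db = Hb / gamma_b = 3.72 / 0.794889
db = 4.6799 m

4.6799


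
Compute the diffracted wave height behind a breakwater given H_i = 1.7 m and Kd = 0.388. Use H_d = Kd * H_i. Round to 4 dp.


H_d = Kd * H_i
H_d = 0.388 * 1.7
H_d = 0.6596 m

0.6596


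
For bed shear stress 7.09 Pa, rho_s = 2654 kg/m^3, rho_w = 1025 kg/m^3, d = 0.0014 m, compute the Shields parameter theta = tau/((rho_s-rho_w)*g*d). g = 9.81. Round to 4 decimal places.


theta = tau / ((rho_s - rho_w) * g * d)
rho_s - rho_w = 2654 - 1025 = 1629
Denominator = 1629 * 9.81 * 0.0014 = 22.372686
theta = 7.09 / 22.372686
theta = 0.3169

0.3169


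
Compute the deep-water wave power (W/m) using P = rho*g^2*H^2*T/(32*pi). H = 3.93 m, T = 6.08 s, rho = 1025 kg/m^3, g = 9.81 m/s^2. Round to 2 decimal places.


P = rho * g^2 * H^2 * T / (32 * pi)
P = 1025 * 9.81^2 * 3.93^2 * 6.08 / (32 * pi)
P = 1025 * 96.2361 * 15.4449 * 6.08 / 100.53096
P = 92140.53 W/m

92140.53


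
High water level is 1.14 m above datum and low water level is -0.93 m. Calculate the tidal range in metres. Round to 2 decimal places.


Tidal range = High water - Low water
Tidal range = 1.14 - (-0.93)
Tidal range = 2.07 m

2.07


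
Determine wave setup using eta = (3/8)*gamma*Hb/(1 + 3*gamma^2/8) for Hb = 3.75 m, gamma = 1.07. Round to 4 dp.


eta = (3/8) * gamma * Hb / (1 + 3*gamma^2/8)
Numerator = (3/8) * 1.07 * 3.75 = 1.504687
Denominator = 1 + 3*1.07^2/8 = 1 + 0.429338 = 1.429338
eta = 1.504687 / 1.429338
eta = 1.0527 m

1.0527


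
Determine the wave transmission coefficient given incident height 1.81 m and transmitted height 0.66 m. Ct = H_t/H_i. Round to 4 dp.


Ct = H_t / H_i
Ct = 0.66 / 1.81
Ct = 0.3646

0.3646


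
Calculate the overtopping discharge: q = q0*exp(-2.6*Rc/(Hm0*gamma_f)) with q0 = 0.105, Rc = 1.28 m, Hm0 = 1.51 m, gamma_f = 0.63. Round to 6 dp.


q = q0 * exp(-2.6 * Rc / (Hm0 * gamma_f))
Exponent = -2.6 * 1.28 / (1.51 * 0.63)
= -2.6 * 1.28 / 0.9513
= -3.498371
exp(-3.498371) = 0.030247
q = 0.105 * 0.030247
q = 0.003176 m^3/s/m

0.003176


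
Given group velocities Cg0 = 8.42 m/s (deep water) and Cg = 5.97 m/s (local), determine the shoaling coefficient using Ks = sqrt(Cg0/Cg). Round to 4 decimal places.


Ks = sqrt(Cg0 / Cg)
Ks = sqrt(8.42 / 5.97)
Ks = sqrt(1.4104)
Ks = 1.1876

1.1876


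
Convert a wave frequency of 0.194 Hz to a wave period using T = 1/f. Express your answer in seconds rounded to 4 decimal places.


T = 1 / f
T = 1 / 0.194
T = 5.1546 s

5.1546


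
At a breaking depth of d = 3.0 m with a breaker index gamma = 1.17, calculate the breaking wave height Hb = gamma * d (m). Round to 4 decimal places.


Hb = gamma * d
Hb = 1.17 * 3.0
Hb = 3.5100 m

3.5100


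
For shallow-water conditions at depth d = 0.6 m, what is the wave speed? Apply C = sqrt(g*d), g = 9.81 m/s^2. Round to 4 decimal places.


Using the shallow-water approximation:
C = sqrt(g * d) = sqrt(9.81 * 0.6)
C = sqrt(5.8860)
C = 2.4261 m/s

2.4261


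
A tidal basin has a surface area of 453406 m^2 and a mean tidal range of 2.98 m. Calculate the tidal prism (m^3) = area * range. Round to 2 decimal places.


Tidal prism = Area * Tidal range
P = 453406 * 2.98
P = 1351149.88 m^3

1351149.88


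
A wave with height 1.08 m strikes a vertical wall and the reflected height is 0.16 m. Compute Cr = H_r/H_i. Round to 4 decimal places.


Cr = H_r / H_i
Cr = 0.16 / 1.08
Cr = 0.1481

0.1481


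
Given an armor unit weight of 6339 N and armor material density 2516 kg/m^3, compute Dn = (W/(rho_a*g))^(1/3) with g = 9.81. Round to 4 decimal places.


V = W / (rho_a * g)
V = 6339 / (2516 * 9.81)
V = 6339 / 24681.96
V = 0.256827 m^3
Dn = V^(1/3) = 0.256827^(1/3)
Dn = 0.6356 m

0.6356


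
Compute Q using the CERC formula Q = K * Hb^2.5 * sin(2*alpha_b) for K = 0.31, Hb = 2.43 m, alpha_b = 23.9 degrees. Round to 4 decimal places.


Q = K * Hb^2.5 * sin(2 * alpha_b)
Hb^2.5 = 2.43^2.5 = 9.204828
sin(2 * 23.9) = sin(47.8) = 0.740805
Q = 0.31 * 9.204828 * 0.740805
Q = 2.1139 m^3/s

2.1139


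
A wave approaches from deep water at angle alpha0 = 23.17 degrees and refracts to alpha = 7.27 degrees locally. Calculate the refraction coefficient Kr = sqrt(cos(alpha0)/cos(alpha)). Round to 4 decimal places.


Kr = sqrt(cos(alpha0) / cos(alpha))
cos(23.17) = 0.919341
cos(7.27) = 0.991961
Kr = sqrt(0.919341 / 0.991961)
Kr = sqrt(0.926792)
Kr = 0.9627

0.9627
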